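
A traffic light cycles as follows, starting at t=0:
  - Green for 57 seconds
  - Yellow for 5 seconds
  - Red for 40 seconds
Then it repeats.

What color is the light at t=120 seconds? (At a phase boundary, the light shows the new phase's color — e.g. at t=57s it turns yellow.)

Answer: green

Derivation:
Cycle length = 57 + 5 + 40 = 102s
t = 120, phase_t = 120 mod 102 = 18
18 < 57 (green end) → GREEN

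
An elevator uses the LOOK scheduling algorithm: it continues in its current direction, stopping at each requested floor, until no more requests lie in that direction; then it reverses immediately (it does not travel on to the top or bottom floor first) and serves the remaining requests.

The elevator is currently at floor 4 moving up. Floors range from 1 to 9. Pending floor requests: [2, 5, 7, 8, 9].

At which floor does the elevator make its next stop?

Current floor: 4, direction: up
Requests above: [5, 7, 8, 9]
Requests below: [2]
Moving up and requests lie above → nearest above is min([5, 7, 8, 9]) = 5

Answer: 5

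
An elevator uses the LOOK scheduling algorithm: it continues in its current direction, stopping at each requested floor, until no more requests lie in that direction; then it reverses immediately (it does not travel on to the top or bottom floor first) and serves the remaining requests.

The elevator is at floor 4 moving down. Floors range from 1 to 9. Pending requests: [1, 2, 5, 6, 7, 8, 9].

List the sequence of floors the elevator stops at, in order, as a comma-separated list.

Answer: 2, 1, 5, 6, 7, 8, 9

Derivation:
Current: 4, moving DOWN
Serve below first (descending): [2, 1]
Then reverse, serve above (ascending): [5, 6, 7, 8, 9]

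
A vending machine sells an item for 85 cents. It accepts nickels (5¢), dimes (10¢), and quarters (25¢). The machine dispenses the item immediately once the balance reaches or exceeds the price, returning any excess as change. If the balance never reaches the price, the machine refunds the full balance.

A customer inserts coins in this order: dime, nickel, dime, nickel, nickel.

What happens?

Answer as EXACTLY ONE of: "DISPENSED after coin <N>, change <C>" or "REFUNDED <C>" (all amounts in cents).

Price: 85¢
Coin 1 (dime, 10¢): balance = 10¢
Coin 2 (nickel, 5¢): balance = 15¢
Coin 3 (dime, 10¢): balance = 25¢
Coin 4 (nickel, 5¢): balance = 30¢
Coin 5 (nickel, 5¢): balance = 35¢
All coins inserted, balance 35¢ < price 85¢ → REFUND 35¢

Answer: REFUNDED 35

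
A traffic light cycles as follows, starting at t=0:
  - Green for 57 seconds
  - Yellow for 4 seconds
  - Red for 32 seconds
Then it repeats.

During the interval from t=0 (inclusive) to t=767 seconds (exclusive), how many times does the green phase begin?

Answer: 9

Derivation:
Cycle = 57+4+32 = 93s
green phase starts at t = k*93 + 0 for k=0,1,2,...
Need k*93+0 < 767 → k < 8.247
k ∈ {0, ..., 8} → 9 starts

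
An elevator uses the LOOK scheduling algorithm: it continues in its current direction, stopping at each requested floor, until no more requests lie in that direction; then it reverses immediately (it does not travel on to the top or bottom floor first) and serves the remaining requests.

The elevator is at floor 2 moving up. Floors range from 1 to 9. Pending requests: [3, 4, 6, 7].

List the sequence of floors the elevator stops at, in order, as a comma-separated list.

Answer: 3, 4, 6, 7

Derivation:
Current: 2, moving UP
Serve above first (ascending): [3, 4, 6, 7]
Then reverse, serve below (descending): []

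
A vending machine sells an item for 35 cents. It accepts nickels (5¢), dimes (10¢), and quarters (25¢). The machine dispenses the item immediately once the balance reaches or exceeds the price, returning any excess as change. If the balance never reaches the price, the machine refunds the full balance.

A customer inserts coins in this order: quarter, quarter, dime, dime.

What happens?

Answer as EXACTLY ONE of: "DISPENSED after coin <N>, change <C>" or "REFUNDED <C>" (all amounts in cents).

Answer: DISPENSED after coin 2, change 15

Derivation:
Price: 35¢
Coin 1 (quarter, 25¢): balance = 25¢
Coin 2 (quarter, 25¢): balance = 50¢
  → balance >= price → DISPENSE, change = 50 - 35 = 15¢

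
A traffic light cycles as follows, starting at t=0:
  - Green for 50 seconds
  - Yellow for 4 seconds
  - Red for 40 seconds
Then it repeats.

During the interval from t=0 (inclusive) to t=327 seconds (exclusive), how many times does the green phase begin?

Answer: 4

Derivation:
Cycle = 50+4+40 = 94s
green phase starts at t = k*94 + 0 for k=0,1,2,...
Need k*94+0 < 327 → k < 3.479
k ∈ {0, ..., 3} → 4 starts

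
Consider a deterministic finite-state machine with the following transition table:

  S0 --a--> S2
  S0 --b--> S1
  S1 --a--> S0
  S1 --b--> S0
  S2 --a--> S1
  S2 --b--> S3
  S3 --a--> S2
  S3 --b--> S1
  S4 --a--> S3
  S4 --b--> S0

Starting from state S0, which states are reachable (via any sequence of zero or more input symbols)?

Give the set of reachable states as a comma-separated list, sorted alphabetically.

BFS from S0:
  visit S0: S0--a-->S2 (new), S0--b-->S1 (new)
  visit S2: S2--a-->S1 (seen), S2--b-->S3 (new)
  visit S1: S1--a-->S0 (seen), S1--b-->S0 (seen)
  visit S3: S3--a-->S2 (seen), S3--b-->S1 (seen)

Answer: S0, S1, S2, S3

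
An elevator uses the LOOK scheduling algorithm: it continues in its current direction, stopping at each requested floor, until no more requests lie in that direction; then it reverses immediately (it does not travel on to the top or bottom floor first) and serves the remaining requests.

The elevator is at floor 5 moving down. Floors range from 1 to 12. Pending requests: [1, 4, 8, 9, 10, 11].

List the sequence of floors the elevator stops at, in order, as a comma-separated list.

Current: 5, moving DOWN
Serve below first (descending): [4, 1]
Then reverse, serve above (ascending): [8, 9, 10, 11]

Answer: 4, 1, 8, 9, 10, 11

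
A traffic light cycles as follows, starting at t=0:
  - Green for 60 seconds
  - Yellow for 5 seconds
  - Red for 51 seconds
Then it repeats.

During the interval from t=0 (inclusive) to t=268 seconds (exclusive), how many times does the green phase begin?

Cycle = 60+5+51 = 116s
green phase starts at t = k*116 + 0 for k=0,1,2,...
Need k*116+0 < 268 → k < 2.310
k ∈ {0, ..., 2} → 3 starts

Answer: 3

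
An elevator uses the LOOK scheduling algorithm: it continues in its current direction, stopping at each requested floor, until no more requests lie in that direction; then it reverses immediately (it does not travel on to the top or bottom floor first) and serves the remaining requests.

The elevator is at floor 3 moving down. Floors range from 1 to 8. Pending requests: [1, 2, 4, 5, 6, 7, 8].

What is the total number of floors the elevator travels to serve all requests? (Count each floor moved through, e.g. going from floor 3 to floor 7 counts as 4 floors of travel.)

Answer: 9

Derivation:
Start at floor 3 moving down, LOOK stop order: [2, 1, 4, 5, 6, 7, 8]
  3 → 2: |2-3| = 1, total = 1
  2 → 1: |1-2| = 1, total = 2
  1 → 4: |4-1| = 3, total = 5
  4 → 5: |5-4| = 1, total = 6
  5 → 6: |6-5| = 1, total = 7
  6 → 7: |7-6| = 1, total = 8
  7 → 8: |8-7| = 1, total = 9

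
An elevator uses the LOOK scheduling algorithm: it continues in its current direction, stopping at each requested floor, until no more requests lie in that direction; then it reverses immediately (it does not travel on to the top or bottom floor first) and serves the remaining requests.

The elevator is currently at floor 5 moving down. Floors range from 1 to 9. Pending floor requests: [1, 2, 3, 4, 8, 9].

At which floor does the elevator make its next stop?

Answer: 4

Derivation:
Current floor: 5, direction: down
Requests above: [8, 9]
Requests below: [1, 2, 3, 4]
Moving down and requests lie below → nearest below is max([1, 2, 3, 4]) = 4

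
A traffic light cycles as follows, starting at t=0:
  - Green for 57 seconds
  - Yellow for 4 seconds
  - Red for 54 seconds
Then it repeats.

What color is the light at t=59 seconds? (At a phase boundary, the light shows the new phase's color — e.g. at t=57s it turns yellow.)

Cycle length = 57 + 4 + 54 = 115s
t = 59, phase_t = 59 mod 115 = 59
57 <= 59 < 61 (yellow end) → YELLOW

Answer: yellow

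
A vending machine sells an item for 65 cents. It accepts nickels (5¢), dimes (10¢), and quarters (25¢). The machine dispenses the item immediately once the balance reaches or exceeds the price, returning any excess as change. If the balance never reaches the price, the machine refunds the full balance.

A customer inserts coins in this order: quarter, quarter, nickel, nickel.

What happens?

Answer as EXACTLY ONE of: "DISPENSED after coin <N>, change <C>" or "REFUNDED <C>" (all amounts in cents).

Price: 65¢
Coin 1 (quarter, 25¢): balance = 25¢
Coin 2 (quarter, 25¢): balance = 50¢
Coin 3 (nickel, 5¢): balance = 55¢
Coin 4 (nickel, 5¢): balance = 60¢
All coins inserted, balance 60¢ < price 65¢ → REFUND 60¢

Answer: REFUNDED 60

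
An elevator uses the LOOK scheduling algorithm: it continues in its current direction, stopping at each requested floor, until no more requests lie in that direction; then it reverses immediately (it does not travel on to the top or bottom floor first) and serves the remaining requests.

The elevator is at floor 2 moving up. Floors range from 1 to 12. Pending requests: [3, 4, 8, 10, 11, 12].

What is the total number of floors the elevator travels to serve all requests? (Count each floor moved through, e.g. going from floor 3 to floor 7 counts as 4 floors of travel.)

Answer: 10

Derivation:
Start at floor 2 moving up, LOOK stop order: [3, 4, 8, 10, 11, 12]
  2 → 3: |3-2| = 1, total = 1
  3 → 4: |4-3| = 1, total = 2
  4 → 8: |8-4| = 4, total = 6
  8 → 10: |10-8| = 2, total = 8
  10 → 11: |11-10| = 1, total = 9
  11 → 12: |12-11| = 1, total = 10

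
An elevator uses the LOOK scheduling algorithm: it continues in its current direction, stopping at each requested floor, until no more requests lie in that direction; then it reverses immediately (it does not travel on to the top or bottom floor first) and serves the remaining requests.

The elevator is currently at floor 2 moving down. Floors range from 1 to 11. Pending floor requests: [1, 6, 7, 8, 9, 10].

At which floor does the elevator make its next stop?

Answer: 1

Derivation:
Current floor: 2, direction: down
Requests above: [6, 7, 8, 9, 10]
Requests below: [1]
Moving down and requests lie below → nearest below is max([1]) = 1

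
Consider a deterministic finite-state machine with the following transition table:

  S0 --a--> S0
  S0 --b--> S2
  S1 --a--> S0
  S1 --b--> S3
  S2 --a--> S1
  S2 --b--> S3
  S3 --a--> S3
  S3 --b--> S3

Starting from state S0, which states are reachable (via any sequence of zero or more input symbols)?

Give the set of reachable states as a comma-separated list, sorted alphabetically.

Answer: S0, S1, S2, S3

Derivation:
BFS from S0:
  visit S0: S0--a-->S0 (seen), S0--b-->S2 (new)
  visit S2: S2--a-->S1 (new), S2--b-->S3 (new)
  visit S1: S1--a-->S0 (seen), S1--b-->S3 (seen)
  visit S3: S3--a-->S3 (seen), S3--b-->S3 (seen)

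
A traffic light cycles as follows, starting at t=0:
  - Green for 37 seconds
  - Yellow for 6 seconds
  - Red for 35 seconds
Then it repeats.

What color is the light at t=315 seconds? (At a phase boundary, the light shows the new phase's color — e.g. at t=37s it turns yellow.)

Answer: green

Derivation:
Cycle length = 37 + 6 + 35 = 78s
t = 315, phase_t = 315 mod 78 = 3
3 < 37 (green end) → GREEN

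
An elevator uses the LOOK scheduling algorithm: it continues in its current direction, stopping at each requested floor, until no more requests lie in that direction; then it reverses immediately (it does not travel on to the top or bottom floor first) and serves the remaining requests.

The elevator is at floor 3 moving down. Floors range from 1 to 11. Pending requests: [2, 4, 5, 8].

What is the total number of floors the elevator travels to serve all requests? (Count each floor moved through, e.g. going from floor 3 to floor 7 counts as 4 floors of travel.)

Answer: 7

Derivation:
Start at floor 3 moving down, LOOK stop order: [2, 4, 5, 8]
  3 → 2: |2-3| = 1, total = 1
  2 → 4: |4-2| = 2, total = 3
  4 → 5: |5-4| = 1, total = 4
  5 → 8: |8-5| = 3, total = 7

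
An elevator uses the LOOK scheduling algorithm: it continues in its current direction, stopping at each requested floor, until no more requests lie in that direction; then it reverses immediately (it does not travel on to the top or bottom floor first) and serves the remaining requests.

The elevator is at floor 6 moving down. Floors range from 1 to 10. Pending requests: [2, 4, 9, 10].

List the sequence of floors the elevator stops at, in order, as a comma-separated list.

Answer: 4, 2, 9, 10

Derivation:
Current: 6, moving DOWN
Serve below first (descending): [4, 2]
Then reverse, serve above (ascending): [9, 10]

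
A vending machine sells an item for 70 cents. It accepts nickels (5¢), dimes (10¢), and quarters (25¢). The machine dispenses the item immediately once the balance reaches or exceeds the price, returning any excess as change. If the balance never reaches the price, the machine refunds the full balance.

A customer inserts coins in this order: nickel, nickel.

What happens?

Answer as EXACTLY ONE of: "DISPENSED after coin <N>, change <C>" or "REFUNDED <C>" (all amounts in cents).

Answer: REFUNDED 10

Derivation:
Price: 70¢
Coin 1 (nickel, 5¢): balance = 5¢
Coin 2 (nickel, 5¢): balance = 10¢
All coins inserted, balance 10¢ < price 70¢ → REFUND 10¢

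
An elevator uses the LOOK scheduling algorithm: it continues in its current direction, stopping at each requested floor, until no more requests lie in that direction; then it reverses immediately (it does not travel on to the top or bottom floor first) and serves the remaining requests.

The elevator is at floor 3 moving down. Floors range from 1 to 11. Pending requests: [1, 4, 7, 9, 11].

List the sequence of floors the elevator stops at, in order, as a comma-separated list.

Answer: 1, 4, 7, 9, 11

Derivation:
Current: 3, moving DOWN
Serve below first (descending): [1]
Then reverse, serve above (ascending): [4, 7, 9, 11]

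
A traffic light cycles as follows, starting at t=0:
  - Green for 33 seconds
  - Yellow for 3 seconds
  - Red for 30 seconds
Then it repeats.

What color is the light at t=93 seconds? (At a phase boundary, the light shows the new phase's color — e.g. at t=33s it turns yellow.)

Answer: green

Derivation:
Cycle length = 33 + 3 + 30 = 66s
t = 93, phase_t = 93 mod 66 = 27
27 < 33 (green end) → GREEN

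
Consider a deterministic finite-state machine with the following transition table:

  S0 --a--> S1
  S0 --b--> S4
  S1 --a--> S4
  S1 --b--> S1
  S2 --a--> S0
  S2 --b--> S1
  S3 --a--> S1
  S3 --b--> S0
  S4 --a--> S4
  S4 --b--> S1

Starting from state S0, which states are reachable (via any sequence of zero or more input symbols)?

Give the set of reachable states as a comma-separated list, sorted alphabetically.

BFS from S0:
  visit S0: S0--a-->S1 (new), S0--b-->S4 (new)
  visit S1: S1--a-->S4 (seen), S1--b-->S1 (seen)
  visit S4: S4--a-->S4 (seen), S4--b-->S1 (seen)

Answer: S0, S1, S4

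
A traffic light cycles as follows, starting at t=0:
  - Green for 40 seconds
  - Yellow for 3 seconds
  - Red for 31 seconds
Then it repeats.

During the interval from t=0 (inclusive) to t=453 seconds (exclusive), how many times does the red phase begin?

Cycle = 40+3+31 = 74s
red phase starts at t = k*74 + 43 for k=0,1,2,...
Need k*74+43 < 453 → k < 5.541
k ∈ {0, ..., 5} → 6 starts

Answer: 6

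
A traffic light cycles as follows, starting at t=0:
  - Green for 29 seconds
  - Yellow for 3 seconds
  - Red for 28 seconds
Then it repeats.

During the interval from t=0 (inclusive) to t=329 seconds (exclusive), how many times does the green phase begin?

Answer: 6

Derivation:
Cycle = 29+3+28 = 60s
green phase starts at t = k*60 + 0 for k=0,1,2,...
Need k*60+0 < 329 → k < 5.483
k ∈ {0, ..., 5} → 6 starts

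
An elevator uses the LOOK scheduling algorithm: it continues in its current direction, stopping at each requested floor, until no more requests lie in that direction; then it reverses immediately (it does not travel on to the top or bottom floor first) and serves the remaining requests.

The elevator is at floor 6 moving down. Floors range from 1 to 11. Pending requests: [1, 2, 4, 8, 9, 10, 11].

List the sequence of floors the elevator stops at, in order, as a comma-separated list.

Current: 6, moving DOWN
Serve below first (descending): [4, 2, 1]
Then reverse, serve above (ascending): [8, 9, 10, 11]

Answer: 4, 2, 1, 8, 9, 10, 11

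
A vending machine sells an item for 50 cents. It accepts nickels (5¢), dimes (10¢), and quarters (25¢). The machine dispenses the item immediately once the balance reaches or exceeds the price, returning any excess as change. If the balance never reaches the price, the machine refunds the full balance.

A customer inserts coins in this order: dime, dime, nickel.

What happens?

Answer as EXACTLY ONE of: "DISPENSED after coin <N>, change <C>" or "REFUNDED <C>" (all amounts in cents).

Answer: REFUNDED 25

Derivation:
Price: 50¢
Coin 1 (dime, 10¢): balance = 10¢
Coin 2 (dime, 10¢): balance = 20¢
Coin 3 (nickel, 5¢): balance = 25¢
All coins inserted, balance 25¢ < price 50¢ → REFUND 25¢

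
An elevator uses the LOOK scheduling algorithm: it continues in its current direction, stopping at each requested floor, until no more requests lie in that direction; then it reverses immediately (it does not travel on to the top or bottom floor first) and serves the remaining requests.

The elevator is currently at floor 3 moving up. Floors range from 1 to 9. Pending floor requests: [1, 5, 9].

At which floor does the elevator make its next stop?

Answer: 5

Derivation:
Current floor: 3, direction: up
Requests above: [5, 9]
Requests below: [1]
Moving up and requests lie above → nearest above is min([5, 9]) = 5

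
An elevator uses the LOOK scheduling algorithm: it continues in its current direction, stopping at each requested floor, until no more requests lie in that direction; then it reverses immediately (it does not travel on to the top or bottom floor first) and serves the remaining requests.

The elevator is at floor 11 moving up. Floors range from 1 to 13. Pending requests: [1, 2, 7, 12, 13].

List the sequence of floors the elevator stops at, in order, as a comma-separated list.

Answer: 12, 13, 7, 2, 1

Derivation:
Current: 11, moving UP
Serve above first (ascending): [12, 13]
Then reverse, serve below (descending): [7, 2, 1]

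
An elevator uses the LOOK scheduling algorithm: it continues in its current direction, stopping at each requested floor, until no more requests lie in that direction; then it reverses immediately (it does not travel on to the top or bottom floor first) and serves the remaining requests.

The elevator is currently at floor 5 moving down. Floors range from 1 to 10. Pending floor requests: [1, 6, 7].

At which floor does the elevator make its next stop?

Answer: 1

Derivation:
Current floor: 5, direction: down
Requests above: [6, 7]
Requests below: [1]
Moving down and requests lie below → nearest below is max([1]) = 1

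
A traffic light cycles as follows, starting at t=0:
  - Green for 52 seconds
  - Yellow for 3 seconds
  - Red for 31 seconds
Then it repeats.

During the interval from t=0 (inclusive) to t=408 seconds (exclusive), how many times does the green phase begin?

Answer: 5

Derivation:
Cycle = 52+3+31 = 86s
green phase starts at t = k*86 + 0 for k=0,1,2,...
Need k*86+0 < 408 → k < 4.744
k ∈ {0, ..., 4} → 5 starts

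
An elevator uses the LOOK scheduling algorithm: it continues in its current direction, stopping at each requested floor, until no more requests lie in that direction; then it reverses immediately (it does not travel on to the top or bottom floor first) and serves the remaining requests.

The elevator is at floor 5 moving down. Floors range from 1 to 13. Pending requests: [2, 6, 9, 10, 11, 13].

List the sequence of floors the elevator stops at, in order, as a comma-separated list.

Current: 5, moving DOWN
Serve below first (descending): [2]
Then reverse, serve above (ascending): [6, 9, 10, 11, 13]

Answer: 2, 6, 9, 10, 11, 13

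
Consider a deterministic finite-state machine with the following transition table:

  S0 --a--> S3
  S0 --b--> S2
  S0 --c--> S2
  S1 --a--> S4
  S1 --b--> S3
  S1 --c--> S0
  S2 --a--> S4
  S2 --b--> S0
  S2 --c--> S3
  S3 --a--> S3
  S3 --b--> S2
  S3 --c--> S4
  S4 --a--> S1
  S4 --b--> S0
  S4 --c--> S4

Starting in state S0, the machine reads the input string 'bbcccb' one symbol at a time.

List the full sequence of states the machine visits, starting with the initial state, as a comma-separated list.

Answer: S0, S2, S0, S2, S3, S4, S0

Derivation:
Start: S0
  read 'b': S0 --b--> S2
  read 'b': S2 --b--> S0
  read 'c': S0 --c--> S2
  read 'c': S2 --c--> S3
  read 'c': S3 --c--> S4
  read 'b': S4 --b--> S0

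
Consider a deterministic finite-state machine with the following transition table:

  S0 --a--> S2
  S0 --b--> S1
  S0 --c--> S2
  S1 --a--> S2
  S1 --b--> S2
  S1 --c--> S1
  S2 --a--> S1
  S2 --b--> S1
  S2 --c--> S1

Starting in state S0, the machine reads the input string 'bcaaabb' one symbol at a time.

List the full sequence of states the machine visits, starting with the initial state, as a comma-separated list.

Start: S0
  read 'b': S0 --b--> S1
  read 'c': S1 --c--> S1
  read 'a': S1 --a--> S2
  read 'a': S2 --a--> S1
  read 'a': S1 --a--> S2
  read 'b': S2 --b--> S1
  read 'b': S1 --b--> S2

Answer: S0, S1, S1, S2, S1, S2, S1, S2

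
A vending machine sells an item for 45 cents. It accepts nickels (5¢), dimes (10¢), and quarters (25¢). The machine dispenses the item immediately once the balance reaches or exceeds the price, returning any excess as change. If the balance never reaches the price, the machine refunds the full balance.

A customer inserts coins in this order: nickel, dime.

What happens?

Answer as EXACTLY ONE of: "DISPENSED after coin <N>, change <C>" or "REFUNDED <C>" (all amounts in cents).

Answer: REFUNDED 15

Derivation:
Price: 45¢
Coin 1 (nickel, 5¢): balance = 5¢
Coin 2 (dime, 10¢): balance = 15¢
All coins inserted, balance 15¢ < price 45¢ → REFUND 15¢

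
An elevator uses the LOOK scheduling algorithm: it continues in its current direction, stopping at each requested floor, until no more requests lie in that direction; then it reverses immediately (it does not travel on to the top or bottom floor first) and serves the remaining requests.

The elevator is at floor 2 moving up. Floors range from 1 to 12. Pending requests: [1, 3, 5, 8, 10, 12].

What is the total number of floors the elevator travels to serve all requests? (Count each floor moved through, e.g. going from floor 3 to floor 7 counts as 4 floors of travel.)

Answer: 21

Derivation:
Start at floor 2 moving up, LOOK stop order: [3, 5, 8, 10, 12, 1]
  2 → 3: |3-2| = 1, total = 1
  3 → 5: |5-3| = 2, total = 3
  5 → 8: |8-5| = 3, total = 6
  8 → 10: |10-8| = 2, total = 8
  10 → 12: |12-10| = 2, total = 10
  12 → 1: |1-12| = 11, total = 21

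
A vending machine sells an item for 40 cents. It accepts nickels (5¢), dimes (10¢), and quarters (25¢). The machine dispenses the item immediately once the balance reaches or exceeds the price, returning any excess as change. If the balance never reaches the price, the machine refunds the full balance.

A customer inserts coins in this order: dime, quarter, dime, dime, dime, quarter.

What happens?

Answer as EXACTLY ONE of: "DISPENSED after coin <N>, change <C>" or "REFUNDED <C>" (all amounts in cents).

Answer: DISPENSED after coin 3, change 5

Derivation:
Price: 40¢
Coin 1 (dime, 10¢): balance = 10¢
Coin 2 (quarter, 25¢): balance = 35¢
Coin 3 (dime, 10¢): balance = 45¢
  → balance >= price → DISPENSE, change = 45 - 40 = 5¢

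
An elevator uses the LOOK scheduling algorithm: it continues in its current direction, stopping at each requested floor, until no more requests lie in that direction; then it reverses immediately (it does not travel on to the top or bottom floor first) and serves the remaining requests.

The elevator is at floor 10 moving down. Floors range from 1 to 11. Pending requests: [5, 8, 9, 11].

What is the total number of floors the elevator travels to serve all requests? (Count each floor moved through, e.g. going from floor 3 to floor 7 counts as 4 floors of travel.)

Start at floor 10 moving down, LOOK stop order: [9, 8, 5, 11]
  10 → 9: |9-10| = 1, total = 1
  9 → 8: |8-9| = 1, total = 2
  8 → 5: |5-8| = 3, total = 5
  5 → 11: |11-5| = 6, total = 11

Answer: 11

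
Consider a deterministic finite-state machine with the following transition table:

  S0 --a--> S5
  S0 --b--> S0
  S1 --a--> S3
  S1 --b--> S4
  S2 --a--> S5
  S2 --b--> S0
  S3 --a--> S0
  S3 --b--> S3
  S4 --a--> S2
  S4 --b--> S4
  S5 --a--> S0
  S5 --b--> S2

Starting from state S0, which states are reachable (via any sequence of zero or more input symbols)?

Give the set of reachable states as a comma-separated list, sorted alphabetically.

BFS from S0:
  visit S0: S0--a-->S5 (new), S0--b-->S0 (seen)
  visit S5: S5--a-->S0 (seen), S5--b-->S2 (new)
  visit S2: S2--a-->S5 (seen), S2--b-->S0 (seen)

Answer: S0, S2, S5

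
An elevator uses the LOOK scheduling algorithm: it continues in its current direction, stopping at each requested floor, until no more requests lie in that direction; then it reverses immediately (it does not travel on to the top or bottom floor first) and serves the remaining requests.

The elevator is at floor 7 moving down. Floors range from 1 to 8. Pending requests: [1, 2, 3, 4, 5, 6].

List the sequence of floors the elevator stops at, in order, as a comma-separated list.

Answer: 6, 5, 4, 3, 2, 1

Derivation:
Current: 7, moving DOWN
Serve below first (descending): [6, 5, 4, 3, 2, 1]
Then reverse, serve above (ascending): []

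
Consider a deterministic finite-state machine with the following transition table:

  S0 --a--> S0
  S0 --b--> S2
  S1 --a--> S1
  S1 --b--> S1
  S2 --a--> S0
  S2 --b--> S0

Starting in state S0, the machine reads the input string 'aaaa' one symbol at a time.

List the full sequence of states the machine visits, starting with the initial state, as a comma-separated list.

Start: S0
  read 'a': S0 --a--> S0
  read 'a': S0 --a--> S0
  read 'a': S0 --a--> S0
  read 'a': S0 --a--> S0

Answer: S0, S0, S0, S0, S0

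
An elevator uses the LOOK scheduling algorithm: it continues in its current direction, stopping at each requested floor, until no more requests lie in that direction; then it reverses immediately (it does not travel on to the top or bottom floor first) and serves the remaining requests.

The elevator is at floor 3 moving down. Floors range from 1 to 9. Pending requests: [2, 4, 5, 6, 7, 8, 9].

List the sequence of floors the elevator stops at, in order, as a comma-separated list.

Answer: 2, 4, 5, 6, 7, 8, 9

Derivation:
Current: 3, moving DOWN
Serve below first (descending): [2]
Then reverse, serve above (ascending): [4, 5, 6, 7, 8, 9]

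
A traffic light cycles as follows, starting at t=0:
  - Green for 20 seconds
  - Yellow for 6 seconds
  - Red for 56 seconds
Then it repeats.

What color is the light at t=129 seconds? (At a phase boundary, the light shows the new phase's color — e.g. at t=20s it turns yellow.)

Answer: red

Derivation:
Cycle length = 20 + 6 + 56 = 82s
t = 129, phase_t = 129 mod 82 = 47
47 >= 26 → RED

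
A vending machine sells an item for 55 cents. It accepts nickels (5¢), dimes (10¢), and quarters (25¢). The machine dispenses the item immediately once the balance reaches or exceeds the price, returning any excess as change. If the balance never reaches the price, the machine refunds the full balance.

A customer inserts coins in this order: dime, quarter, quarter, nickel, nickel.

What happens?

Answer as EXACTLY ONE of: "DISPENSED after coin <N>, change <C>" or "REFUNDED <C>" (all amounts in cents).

Answer: DISPENSED after coin 3, change 5

Derivation:
Price: 55¢
Coin 1 (dime, 10¢): balance = 10¢
Coin 2 (quarter, 25¢): balance = 35¢
Coin 3 (quarter, 25¢): balance = 60¢
  → balance >= price → DISPENSE, change = 60 - 55 = 5¢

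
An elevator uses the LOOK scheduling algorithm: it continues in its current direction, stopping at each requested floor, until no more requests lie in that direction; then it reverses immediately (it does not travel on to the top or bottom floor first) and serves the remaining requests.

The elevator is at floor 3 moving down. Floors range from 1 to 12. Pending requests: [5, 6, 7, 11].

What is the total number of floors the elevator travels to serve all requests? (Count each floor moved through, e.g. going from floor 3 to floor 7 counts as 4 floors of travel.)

Answer: 8

Derivation:
Start at floor 3 moving down, LOOK stop order: [5, 6, 7, 11]
  3 → 5: |5-3| = 2, total = 2
  5 → 6: |6-5| = 1, total = 3
  6 → 7: |7-6| = 1, total = 4
  7 → 11: |11-7| = 4, total = 8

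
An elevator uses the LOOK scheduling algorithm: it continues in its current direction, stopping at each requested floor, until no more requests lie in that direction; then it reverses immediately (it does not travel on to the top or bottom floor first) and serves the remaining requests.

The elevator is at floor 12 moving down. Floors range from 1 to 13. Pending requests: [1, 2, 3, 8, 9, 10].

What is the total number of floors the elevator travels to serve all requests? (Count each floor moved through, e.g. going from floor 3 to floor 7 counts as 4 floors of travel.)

Answer: 11

Derivation:
Start at floor 12 moving down, LOOK stop order: [10, 9, 8, 3, 2, 1]
  12 → 10: |10-12| = 2, total = 2
  10 → 9: |9-10| = 1, total = 3
  9 → 8: |8-9| = 1, total = 4
  8 → 3: |3-8| = 5, total = 9
  3 → 2: |2-3| = 1, total = 10
  2 → 1: |1-2| = 1, total = 11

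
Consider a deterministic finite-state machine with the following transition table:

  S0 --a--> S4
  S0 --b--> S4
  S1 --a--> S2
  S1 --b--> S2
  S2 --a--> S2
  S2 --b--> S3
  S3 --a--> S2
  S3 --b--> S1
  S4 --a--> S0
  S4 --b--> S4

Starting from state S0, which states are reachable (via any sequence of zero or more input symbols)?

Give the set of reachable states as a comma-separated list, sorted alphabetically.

BFS from S0:
  visit S0: S0--a-->S4 (new), S0--b-->S4 (seen)
  visit S4: S4--a-->S0 (seen), S4--b-->S4 (seen)

Answer: S0, S4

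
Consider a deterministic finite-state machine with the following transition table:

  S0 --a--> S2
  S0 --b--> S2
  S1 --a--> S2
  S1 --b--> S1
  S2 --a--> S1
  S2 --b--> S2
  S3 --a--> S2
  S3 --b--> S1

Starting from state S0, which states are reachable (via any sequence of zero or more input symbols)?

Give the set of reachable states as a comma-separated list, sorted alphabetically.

Answer: S0, S1, S2

Derivation:
BFS from S0:
  visit S0: S0--a-->S2 (new), S0--b-->S2 (seen)
  visit S2: S2--a-->S1 (new), S2--b-->S2 (seen)
  visit S1: S1--a-->S2 (seen), S1--b-->S1 (seen)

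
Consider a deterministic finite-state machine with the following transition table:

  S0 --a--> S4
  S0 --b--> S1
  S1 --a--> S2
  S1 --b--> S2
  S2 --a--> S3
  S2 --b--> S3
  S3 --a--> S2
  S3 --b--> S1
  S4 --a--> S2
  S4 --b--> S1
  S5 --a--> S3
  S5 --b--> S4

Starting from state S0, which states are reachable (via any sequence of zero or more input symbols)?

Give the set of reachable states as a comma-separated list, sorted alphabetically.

BFS from S0:
  visit S0: S0--a-->S4 (new), S0--b-->S1 (new)
  visit S4: S4--a-->S2 (new), S4--b-->S1 (seen)
  visit S1: S1--a-->S2 (seen), S1--b-->S2 (seen)
  visit S2: S2--a-->S3 (new), S2--b-->S3 (seen)
  visit S3: S3--a-->S2 (seen), S3--b-->S1 (seen)

Answer: S0, S1, S2, S3, S4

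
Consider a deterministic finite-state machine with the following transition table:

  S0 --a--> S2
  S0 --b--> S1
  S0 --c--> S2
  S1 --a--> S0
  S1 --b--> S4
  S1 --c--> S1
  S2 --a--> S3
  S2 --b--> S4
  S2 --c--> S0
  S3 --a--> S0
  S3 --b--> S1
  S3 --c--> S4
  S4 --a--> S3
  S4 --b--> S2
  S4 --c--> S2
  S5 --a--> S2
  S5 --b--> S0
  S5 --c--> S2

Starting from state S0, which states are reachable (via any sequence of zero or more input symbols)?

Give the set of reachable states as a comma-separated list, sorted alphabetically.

Answer: S0, S1, S2, S3, S4

Derivation:
BFS from S0:
  visit S0: S0--a-->S2 (new), S0--b-->S1 (new), S0--c-->S2 (seen)
  visit S2: S2--a-->S3 (new), S2--b-->S4 (new), S2--c-->S0 (seen)
  visit S1: S1--a-->S0 (seen), S1--b-->S4 (seen), S1--c-->S1 (seen)
  visit S3: S3--a-->S0 (seen), S3--b-->S1 (seen), S3--c-->S4 (seen)
  visit S4: S4--a-->S3 (seen), S4--b-->S2 (seen), S4--c-->S2 (seen)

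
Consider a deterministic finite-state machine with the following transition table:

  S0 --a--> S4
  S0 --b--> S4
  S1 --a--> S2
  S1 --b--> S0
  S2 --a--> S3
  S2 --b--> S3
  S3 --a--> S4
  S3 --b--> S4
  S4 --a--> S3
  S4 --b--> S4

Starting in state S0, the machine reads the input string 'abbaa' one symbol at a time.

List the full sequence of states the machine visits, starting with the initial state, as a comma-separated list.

Start: S0
  read 'a': S0 --a--> S4
  read 'b': S4 --b--> S4
  read 'b': S4 --b--> S4
  read 'a': S4 --a--> S3
  read 'a': S3 --a--> S4

Answer: S0, S4, S4, S4, S3, S4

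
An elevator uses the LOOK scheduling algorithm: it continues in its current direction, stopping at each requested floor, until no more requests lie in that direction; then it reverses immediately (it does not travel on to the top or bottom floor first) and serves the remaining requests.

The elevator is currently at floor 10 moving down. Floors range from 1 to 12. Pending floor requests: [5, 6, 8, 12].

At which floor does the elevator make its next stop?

Answer: 8

Derivation:
Current floor: 10, direction: down
Requests above: [12]
Requests below: [5, 6, 8]
Moving down and requests lie below → nearest below is max([5, 6, 8]) = 8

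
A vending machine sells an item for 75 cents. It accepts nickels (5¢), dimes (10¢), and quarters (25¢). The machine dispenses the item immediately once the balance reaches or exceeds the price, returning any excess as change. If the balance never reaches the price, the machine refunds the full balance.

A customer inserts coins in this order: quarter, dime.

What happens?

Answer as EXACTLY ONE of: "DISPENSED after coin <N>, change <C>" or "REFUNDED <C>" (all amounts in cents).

Price: 75¢
Coin 1 (quarter, 25¢): balance = 25¢
Coin 2 (dime, 10¢): balance = 35¢
All coins inserted, balance 35¢ < price 75¢ → REFUND 35¢

Answer: REFUNDED 35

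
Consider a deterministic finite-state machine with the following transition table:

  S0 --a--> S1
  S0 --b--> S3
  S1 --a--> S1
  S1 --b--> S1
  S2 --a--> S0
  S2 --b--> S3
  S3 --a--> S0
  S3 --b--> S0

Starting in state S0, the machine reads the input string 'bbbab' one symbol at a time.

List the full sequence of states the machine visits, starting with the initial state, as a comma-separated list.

Answer: S0, S3, S0, S3, S0, S3

Derivation:
Start: S0
  read 'b': S0 --b--> S3
  read 'b': S3 --b--> S0
  read 'b': S0 --b--> S3
  read 'a': S3 --a--> S0
  read 'b': S0 --b--> S3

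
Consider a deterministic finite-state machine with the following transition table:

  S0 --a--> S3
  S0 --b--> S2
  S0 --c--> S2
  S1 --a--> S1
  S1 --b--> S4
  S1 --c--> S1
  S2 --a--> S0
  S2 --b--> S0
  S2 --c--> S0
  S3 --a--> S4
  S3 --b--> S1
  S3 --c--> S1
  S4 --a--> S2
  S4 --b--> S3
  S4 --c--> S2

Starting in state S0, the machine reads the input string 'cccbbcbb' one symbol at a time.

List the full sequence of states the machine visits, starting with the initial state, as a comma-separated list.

Start: S0
  read 'c': S0 --c--> S2
  read 'c': S2 --c--> S0
  read 'c': S0 --c--> S2
  read 'b': S2 --b--> S0
  read 'b': S0 --b--> S2
  read 'c': S2 --c--> S0
  read 'b': S0 --b--> S2
  read 'b': S2 --b--> S0

Answer: S0, S2, S0, S2, S0, S2, S0, S2, S0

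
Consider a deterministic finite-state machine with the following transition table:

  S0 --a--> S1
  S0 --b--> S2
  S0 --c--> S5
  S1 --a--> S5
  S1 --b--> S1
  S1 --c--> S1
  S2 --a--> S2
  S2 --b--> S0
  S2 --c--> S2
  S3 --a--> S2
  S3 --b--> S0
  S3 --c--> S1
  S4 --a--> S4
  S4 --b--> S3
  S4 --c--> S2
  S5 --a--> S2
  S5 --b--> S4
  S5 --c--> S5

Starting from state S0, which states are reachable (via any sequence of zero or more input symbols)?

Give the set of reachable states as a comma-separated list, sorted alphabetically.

Answer: S0, S1, S2, S3, S4, S5

Derivation:
BFS from S0:
  visit S0: S0--a-->S1 (new), S0--b-->S2 (new), S0--c-->S5 (new)
  visit S1: S1--a-->S5 (seen), S1--b-->S1 (seen), S1--c-->S1 (seen)
  visit S2: S2--a-->S2 (seen), S2--b-->S0 (seen), S2--c-->S2 (seen)
  visit S5: S5--a-->S2 (seen), S5--b-->S4 (new), S5--c-->S5 (seen)
  visit S4: S4--a-->S4 (seen), S4--b-->S3 (new), S4--c-->S2 (seen)
  visit S3: S3--a-->S2 (seen), S3--b-->S0 (seen), S3--c-->S1 (seen)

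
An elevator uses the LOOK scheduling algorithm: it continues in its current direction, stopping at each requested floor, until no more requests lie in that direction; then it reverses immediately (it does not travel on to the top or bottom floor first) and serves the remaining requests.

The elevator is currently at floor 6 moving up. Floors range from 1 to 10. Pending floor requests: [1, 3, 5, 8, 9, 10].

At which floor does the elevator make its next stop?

Answer: 8

Derivation:
Current floor: 6, direction: up
Requests above: [8, 9, 10]
Requests below: [1, 3, 5]
Moving up and requests lie above → nearest above is min([8, 9, 10]) = 8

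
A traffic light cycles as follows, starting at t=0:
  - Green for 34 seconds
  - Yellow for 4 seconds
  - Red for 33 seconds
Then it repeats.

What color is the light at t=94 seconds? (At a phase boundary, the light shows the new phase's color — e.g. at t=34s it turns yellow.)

Answer: green

Derivation:
Cycle length = 34 + 4 + 33 = 71s
t = 94, phase_t = 94 mod 71 = 23
23 < 34 (green end) → GREEN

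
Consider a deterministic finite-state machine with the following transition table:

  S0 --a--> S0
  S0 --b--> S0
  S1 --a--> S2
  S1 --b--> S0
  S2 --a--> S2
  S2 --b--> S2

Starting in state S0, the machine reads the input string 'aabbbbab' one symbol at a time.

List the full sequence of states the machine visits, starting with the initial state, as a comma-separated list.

Answer: S0, S0, S0, S0, S0, S0, S0, S0, S0

Derivation:
Start: S0
  read 'a': S0 --a--> S0
  read 'a': S0 --a--> S0
  read 'b': S0 --b--> S0
  read 'b': S0 --b--> S0
  read 'b': S0 --b--> S0
  read 'b': S0 --b--> S0
  read 'a': S0 --a--> S0
  read 'b': S0 --b--> S0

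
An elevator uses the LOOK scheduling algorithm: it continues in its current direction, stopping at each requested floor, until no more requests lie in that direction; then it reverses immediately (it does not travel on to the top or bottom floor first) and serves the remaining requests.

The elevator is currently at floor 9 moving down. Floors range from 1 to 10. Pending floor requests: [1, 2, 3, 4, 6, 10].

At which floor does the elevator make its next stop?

Answer: 6

Derivation:
Current floor: 9, direction: down
Requests above: [10]
Requests below: [1, 2, 3, 4, 6]
Moving down and requests lie below → nearest below is max([1, 2, 3, 4, 6]) = 6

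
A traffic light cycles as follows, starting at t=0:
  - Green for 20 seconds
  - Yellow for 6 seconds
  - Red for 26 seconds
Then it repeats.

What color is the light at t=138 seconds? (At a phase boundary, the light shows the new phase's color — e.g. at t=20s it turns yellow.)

Cycle length = 20 + 6 + 26 = 52s
t = 138, phase_t = 138 mod 52 = 34
34 >= 26 → RED

Answer: red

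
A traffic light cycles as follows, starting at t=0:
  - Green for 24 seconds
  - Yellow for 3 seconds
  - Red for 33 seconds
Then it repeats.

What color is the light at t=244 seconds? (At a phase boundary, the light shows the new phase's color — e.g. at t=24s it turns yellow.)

Answer: green

Derivation:
Cycle length = 24 + 3 + 33 = 60s
t = 244, phase_t = 244 mod 60 = 4
4 < 24 (green end) → GREEN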